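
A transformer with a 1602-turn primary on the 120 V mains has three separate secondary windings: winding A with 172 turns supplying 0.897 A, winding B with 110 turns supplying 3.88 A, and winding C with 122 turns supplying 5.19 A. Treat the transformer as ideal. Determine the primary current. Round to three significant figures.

V_A = 120 × 172/1602 = 12.884 V; V_B = 120 × 110/1602 = 8.2397 V; V_C = 120 × 122/1602 = 9.1386 V.
P_out = V_A I_A + V_B I_B + V_C I_C = 12.884×0.897 + 8.2397×3.88 + 9.1386×5.19 = 11.557 + 31.970 + 47.429 = 90.956 W.
Ideal ⇒ P_in = P_out, so I_p = P_out/V_p = 90.956/120 = 0.758 A.

I_p ≈ 0.758 A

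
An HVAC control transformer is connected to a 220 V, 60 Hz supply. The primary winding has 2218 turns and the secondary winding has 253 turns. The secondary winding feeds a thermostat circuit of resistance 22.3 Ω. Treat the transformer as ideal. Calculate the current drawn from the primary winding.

I_p ≈ 0.128 A

V_s = V_p × N_s/N_p = 220 × 253/2218 = 25.095 V.
I_s = V_s/R = 25.095/22.3 = 1.1253 A.
For an ideal transformer I_p N_p = I_s N_s, so I_p = 1.1253 × 253/2218 = 0.128 A.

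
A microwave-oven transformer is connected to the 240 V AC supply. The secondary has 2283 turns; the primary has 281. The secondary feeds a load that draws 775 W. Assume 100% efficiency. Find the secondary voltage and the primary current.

V_s ≈ 1950 V, I_p ≈ 3.23 A

V_s = V_p × N_s/N_p = 240 × 2283/281 = 1949.9 V.
I_s = P/V_s = 775/1949.9 = 0.39746 A.
I_p = I_s × N_s/N_p = 0.39746 × 2283/281 = 3.23 A.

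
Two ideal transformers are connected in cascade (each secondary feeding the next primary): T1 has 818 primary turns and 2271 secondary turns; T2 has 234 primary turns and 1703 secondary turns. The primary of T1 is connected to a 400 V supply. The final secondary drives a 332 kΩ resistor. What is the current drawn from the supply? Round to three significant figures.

I_supply ≈ 0.492 A

After T1: V = 400.00 × 2271/818 = 1110.5 V.
After T2: V = 1110.5 × 1703/234 = 8082.1 V.
I_load = 8082.1/332000 = 0.024344 A, so P_out = 8082.1 × 0.024344 = 196.75 W.
All ideal ⇒ P_in = P_out, so I_supply = 196.75/400 = 0.492 A.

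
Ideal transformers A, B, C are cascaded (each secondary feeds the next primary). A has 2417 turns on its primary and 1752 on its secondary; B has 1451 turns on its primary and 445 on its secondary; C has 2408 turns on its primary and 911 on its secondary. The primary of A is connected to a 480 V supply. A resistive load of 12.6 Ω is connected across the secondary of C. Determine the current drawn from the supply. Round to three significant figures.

After A: V = 480.00 × 1752/2417 = 347.94 V.
After B: V = 347.94 × 445/1451 = 106.71 V.
After C: V = 106.71 × 911/2408 = 40.369 V.
I_load = 40.369/12.6 = 3.2039 A, so P_out = 40.369 × 3.2039 = 129.34 W.
All ideal ⇒ P_in = P_out, so I_supply = 129.34/480 = 0.269 A.

I_supply ≈ 0.269 A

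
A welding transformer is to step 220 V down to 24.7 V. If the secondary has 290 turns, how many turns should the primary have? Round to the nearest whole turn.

N_p/N_s = V_p/V_s, so N_p = 290 × 220/24.7 = 2583.0 ≈ 2583 turns.

N_p = 2583 turns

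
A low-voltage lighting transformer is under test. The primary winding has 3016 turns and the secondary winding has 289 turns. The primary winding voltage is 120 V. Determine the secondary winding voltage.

V_s/V_p = N_s/N_p, so V_s = 120 × 289/3016 = 11.5 V.

V_s ≈ 11.5 V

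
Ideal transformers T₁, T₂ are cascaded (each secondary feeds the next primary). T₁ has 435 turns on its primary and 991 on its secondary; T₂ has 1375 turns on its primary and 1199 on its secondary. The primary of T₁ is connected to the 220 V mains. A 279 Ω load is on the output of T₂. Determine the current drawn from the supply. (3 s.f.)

Secondary of T₁: V = 220.00 × 991/435 = 501.20 V.
Secondary of T₂: V = 501.20 × 1199/1375 = 437.04 V.
I_load = 437.04/279 = 1.5665 A, so P_out = 437.04 × 1.5665 = 684.61 W.
All ideal ⇒ P_in = P_out, so I_supply = 684.61/220 = 3.11 A.

I_supply ≈ 3.11 A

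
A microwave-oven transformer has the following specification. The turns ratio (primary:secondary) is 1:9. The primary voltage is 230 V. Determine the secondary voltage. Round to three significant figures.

V_s/V_p = N_s/N_p, so V_s = 230 × 9/1 = 2070 V.

V_s ≈ 2070 V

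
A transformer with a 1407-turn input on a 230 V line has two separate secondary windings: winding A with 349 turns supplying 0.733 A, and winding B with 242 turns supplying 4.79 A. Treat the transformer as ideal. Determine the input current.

V_A = 230 × 349/1407 = 57.050 V; V_B = 230 × 242/1407 = 39.559 V.
P_out = V_A I_A + V_B I_B = 57.050×0.733 + 39.559×4.79 = 41.818 + 189.49 = 231.31 W.
Ideal ⇒ P_in = P_out, so I_in = P_out/V_in = 231.31/230 = 1.01 A.

I_in ≈ 1.01 A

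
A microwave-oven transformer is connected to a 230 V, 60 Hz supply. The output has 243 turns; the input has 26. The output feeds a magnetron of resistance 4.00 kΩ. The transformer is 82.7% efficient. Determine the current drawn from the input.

V_out = 230 × 243/26 = 2149.6 V.
I_out = V_out/R = 2149.6/4000 = 0.53740 A.
P_out = V_out I_out = 2149.6 × 0.53740 = 1155.2 W.
P_in = P_out/η = 1155.2/0.827 = 1396.9 W.
I_in = P_in/V_in = 1396.9/230 = 6.07 A.

I_in ≈ 6.07 A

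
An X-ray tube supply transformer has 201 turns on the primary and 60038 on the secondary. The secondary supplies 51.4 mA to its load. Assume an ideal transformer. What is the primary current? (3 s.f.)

For an ideal transformer I_p/I_s = N_s/N_p, so I_p = 0.0514 × 60038/201 = 15.4 A.

I_p ≈ 15.4 A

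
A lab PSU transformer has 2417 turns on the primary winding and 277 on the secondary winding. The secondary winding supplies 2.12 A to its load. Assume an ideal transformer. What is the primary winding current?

For an ideal transformer I_p/I_s = N_s/N_p, so I_p = 2.12 × 277/2417 = 0.243 A.

I_p ≈ 0.243 A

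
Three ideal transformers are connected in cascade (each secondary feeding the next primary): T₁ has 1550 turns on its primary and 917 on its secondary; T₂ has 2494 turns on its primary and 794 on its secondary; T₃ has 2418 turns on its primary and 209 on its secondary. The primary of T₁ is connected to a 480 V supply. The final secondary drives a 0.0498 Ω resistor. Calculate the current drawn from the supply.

I_supply ≈ 2.55 A

After T₁: V = 480.00 × 917/1550 = 283.97 V.
After T₂: V = 283.97 × 794/2494 = 90.407 V.
After T₃: V = 90.407 × 209/2418 = 7.8144 V.
I_load = 7.8144/0.0498 = 156.91 A, so P_out = 7.8144 × 156.91 = 1226.2 W.
All ideal ⇒ P_in = P_out, so I_supply = 1226.2/480 = 2.55 A.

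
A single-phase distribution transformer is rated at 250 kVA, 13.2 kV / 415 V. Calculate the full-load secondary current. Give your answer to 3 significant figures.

I_s = S/V_s = 250000/415 = 602 A.

I_s ≈ 602 A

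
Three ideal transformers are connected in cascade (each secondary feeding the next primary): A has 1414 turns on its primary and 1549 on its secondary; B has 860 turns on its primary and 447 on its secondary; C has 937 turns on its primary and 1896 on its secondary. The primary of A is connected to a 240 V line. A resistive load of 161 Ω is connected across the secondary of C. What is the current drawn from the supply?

I_supply ≈ 1.98 A

After A: V = 240.00 × 1549/1414 = 262.91 V.
After B: V = 262.91 × 447/860 = 136.65 V.
After C: V = 136.65 × 1896/937 = 276.52 V.
I_load = 276.52/161 = 1.7175 A, so P_out = 276.52 × 1.7175 = 474.92 W.
All ideal ⇒ P_in = P_out, so I_supply = 474.92/240 = 1.98 A.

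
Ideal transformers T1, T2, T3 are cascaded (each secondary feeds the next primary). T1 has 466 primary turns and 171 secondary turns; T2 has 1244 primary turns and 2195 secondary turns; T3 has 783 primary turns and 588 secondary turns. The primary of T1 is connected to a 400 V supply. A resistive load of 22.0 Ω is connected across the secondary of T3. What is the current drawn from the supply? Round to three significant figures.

After T1: V = 400.00 × 171/466 = 146.78 V.
After T2: V = 146.78 × 2195/1244 = 258.99 V.
After T3: V = 258.99 × 588/783 = 194.49 V.
I_load = 194.49/22.0 = 8.8405 A, so P_out = 194.49 × 8.8405 = 1719.4 W.
All ideal ⇒ P_in = P_out, so I_supply = 1719.4/400 = 4.30 A.

I_supply ≈ 4.30 A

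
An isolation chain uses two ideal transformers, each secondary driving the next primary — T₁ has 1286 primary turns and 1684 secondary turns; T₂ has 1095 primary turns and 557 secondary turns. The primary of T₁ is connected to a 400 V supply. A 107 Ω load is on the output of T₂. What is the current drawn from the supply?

After T₁: V = 400.00 × 1684/1286 = 523.79 V.
After T₂: V = 523.79 × 557/1095 = 266.44 V.
I_load = 266.44/107 = 2.4901 A, so P_out = 266.44 × 2.4901 = 663.47 W.
All ideal ⇒ P_in = P_out, so I_supply = 663.47/400 = 1.66 A.

I_supply ≈ 1.66 A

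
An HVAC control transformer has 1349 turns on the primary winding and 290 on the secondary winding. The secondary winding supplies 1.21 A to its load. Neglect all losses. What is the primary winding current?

For an ideal transformer I_p/I_s = N_s/N_p, so I_p = 1.21 × 290/1349 = 0.260 A.

I_p ≈ 0.260 A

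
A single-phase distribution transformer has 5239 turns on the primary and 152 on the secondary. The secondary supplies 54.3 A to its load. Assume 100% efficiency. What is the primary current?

I_p ≈ 1.58 A

For an ideal transformer I_p/I_s = N_s/N_p, so I_p = 54.3 × 152/5239 = 1.58 A.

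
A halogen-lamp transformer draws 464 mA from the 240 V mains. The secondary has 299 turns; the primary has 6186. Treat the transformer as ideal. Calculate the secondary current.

I_s ≈ 9.60 A

I_s/I_p = N_p/N_s, so I_s = 0.464 × 6186/299 = 9.60 A.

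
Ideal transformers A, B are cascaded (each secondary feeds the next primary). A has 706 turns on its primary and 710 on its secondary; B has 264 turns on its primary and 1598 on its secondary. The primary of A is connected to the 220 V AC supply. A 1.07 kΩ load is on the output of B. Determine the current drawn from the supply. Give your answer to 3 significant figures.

I_supply ≈ 7.62 A

Secondary of A: V = 220.00 × 710/706 = 221.25 V.
Secondary of B: V = 221.25 × 1598/264 = 1339.2 V.
I_load = 1339.2/1070 = 1.2516 A, so P_out = 1339.2 × 1.2516 = 1676.2 W.
All ideal ⇒ P_in = P_out, so I_supply = 1676.2/220 = 7.62 A.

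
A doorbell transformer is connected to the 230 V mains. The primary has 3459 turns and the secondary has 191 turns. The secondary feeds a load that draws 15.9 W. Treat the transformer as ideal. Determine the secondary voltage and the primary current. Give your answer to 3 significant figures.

V_s = V_p × N_s/N_p = 230 × 191/3459 = 12.700 V.
I_s = P/V_s = 15.9/12.700 = 1.2519 A.
I_p = I_s × N_s/N_p = 1.2519 × 191/3459 = 0.0691 A.

V_s ≈ 12.7 V, I_p ≈ 0.0691 A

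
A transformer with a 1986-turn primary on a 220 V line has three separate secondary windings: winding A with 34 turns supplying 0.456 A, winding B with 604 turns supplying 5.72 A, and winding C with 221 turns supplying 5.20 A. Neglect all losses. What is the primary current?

I_p ≈ 2.33 A

V_A = 220 × 34/1986 = 3.7664 V; V_B = 220 × 604/1986 = 66.908 V; V_C = 220 × 221/1986 = 24.481 V.
P_out = V_A I_A + V_B I_B + V_C I_C = 3.7664×0.456 + 66.908×5.72 + 24.481×5.20 = 1.7175 + 382.72 + 127.30 = 511.74 W.
Ideal ⇒ P_in = P_out, so I_p = P_out/V_p = 511.74/220 = 2.33 A.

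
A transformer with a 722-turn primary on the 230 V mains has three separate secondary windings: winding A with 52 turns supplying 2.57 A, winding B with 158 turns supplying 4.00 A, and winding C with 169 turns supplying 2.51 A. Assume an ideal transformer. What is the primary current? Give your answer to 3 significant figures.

I_p ≈ 1.65 A

V_A = 230 × 52/722 = 16.565 V; V_B = 230 × 158/722 = 50.332 V; V_C = 230 × 169/722 = 53.837 V.
P_out = V_A I_A + V_B I_B + V_C I_C = 16.565×2.57 + 50.332×4.00 + 53.837×2.51 = 42.572 + 201.33 + 135.13 = 379.03 W.
Ideal ⇒ P_in = P_out, so I_p = P_out/V_p = 379.03/230 = 1.65 A.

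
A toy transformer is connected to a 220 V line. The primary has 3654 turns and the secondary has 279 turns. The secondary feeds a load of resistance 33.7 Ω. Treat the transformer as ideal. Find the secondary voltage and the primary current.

V_s ≈ 16.8 V, I_p ≈ 0.0381 A

V_s = V_p × N_s/N_p = 220 × 279/3654 = 16.798 V.
I_s = V_s/R = 16.798/33.7 = 0.49846 A.
I_p = I_s × N_s/N_p = 0.49846 × 279/3654 = 0.0381 A.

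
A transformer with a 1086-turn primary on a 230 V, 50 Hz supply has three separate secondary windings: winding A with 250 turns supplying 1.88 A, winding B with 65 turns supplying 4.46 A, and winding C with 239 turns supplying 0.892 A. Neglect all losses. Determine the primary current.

V_A = 230 × 250/1086 = 52.947 V; V_B = 230 × 65/1086 = 13.766 V; V_C = 230 × 239/1086 = 50.617 V.
P_out = V_A I_A + V_B I_B + V_C I_C = 52.947×1.88 + 13.766×4.46 + 50.617×0.892 = 99.540 + 61.397 + 45.150 = 206.09 W.
Ideal ⇒ P_in = P_out, so I_p = P_out/V_p = 206.09/230 = 0.896 A.

I_p ≈ 0.896 A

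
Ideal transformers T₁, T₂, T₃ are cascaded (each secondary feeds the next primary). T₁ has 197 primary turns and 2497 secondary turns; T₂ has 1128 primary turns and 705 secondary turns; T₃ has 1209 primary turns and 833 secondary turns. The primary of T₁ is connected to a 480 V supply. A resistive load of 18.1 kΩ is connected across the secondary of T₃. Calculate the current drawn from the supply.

After T₁: V = 480.00 × 2497/197 = 6084.1 V.
After T₂: V = 6084.1 × 705/1128 = 3802.5 V.
After T₃: V = 3802.5 × 833/1209 = 2619.9 V.
I_load = 2619.9/18100 = 0.14475 A, so P_out = 2619.9 × 0.14475 = 379.23 W.
All ideal ⇒ P_in = P_out, so I_supply = 379.23/480 = 0.790 A.

I_supply ≈ 0.790 A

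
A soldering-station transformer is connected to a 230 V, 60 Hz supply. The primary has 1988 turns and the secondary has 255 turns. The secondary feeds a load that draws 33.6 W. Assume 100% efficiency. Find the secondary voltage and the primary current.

V_s = V_p × N_s/N_p = 230 × 255/1988 = 29.502 V.
I_s = P/V_s = 33.6/29.502 = 1.1389 A.
I_p = I_s × N_s/N_p = 1.1389 × 255/1988 = 0.146 A.

V_s ≈ 29.5 V, I_p ≈ 0.146 A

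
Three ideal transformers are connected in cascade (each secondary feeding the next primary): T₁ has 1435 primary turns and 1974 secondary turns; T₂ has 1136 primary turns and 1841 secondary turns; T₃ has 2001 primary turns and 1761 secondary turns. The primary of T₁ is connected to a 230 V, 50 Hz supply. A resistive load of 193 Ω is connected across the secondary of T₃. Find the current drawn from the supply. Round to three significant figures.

Secondary of T₁: V = 230.00 × 1974/1435 = 316.39 V.
Secondary of T₂: V = 316.39 × 1841/1136 = 512.74 V.
Secondary of T₃: V = 512.74 × 1761/2001 = 451.24 V.
I_load = 451.24/193 = 2.3380 A, so P_out = 451.24 × 2.3380 = 1055.0 W.
All ideal ⇒ P_in = P_out, so I_supply = 1055.0/230 = 4.59 A.

I_supply ≈ 4.59 A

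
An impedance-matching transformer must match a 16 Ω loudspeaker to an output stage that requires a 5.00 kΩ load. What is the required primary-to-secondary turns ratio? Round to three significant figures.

Z_p/Z_s = (N_p/N_s)², so N_p/N_s = √(5000/16) = √312 = 17.7.

N_p/N_s ≈ 17.7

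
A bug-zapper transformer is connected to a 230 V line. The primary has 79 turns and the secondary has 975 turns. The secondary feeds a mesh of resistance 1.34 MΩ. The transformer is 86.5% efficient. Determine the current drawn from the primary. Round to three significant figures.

I_p ≈ 0.0302 A

V_s = 230 × 975/79 = 2838.6 V.
I_s = V_s/R = 2838.6/(1.34×10^6) = 0.0021184 A.
P_out = V_s I_s = 2838.6 × 0.0021184 = 6.0132 W.
P_in = P_out/η = 6.0132/0.865 = 6.9517 W.
I_p = P_in/V_p = 6.9517/230 = 0.0302 A.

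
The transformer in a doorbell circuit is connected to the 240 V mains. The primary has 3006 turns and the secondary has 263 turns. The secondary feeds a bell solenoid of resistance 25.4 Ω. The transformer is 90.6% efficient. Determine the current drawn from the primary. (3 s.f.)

I_p ≈ 0.0798 A

V_s = 240 × 263/3006 = 20.998 V.
I_s = V_s/R = 20.998/25.4 = 0.82669 A.
P_out = V_s I_s = 20.998 × 0.82669 = 17.359 W.
P_in = P_out/η = 17.359/0.906 = 19.160 W.
I_p = P_in/V_p = 19.160/240 = 0.0798 A.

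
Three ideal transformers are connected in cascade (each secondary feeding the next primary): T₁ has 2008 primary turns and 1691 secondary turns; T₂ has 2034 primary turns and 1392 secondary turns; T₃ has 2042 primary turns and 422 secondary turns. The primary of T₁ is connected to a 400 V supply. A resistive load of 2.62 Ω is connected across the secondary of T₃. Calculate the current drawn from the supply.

I_supply ≈ 2.17 A

After T₁: V = 400.00 × 1691/2008 = 336.85 V.
After T₂: V = 336.85 × 1392/2034 = 230.53 V.
After T₃: V = 230.53 × 422/2042 = 47.641 V.
I_load = 47.641/2.62 = 18.184 A, so P_out = 47.641 × 18.184 = 866.30 W.
All ideal ⇒ P_in = P_out, so I_supply = 866.30/400 = 2.17 A.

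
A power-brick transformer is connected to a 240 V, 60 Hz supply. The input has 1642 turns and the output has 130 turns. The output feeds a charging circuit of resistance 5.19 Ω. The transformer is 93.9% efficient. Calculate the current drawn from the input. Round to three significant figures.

V_out = 240 × 130/1642 = 19.001 V.
I_out = V_out/R = 19.001/5.19 = 3.6611 A.
P_out = V_out I_out = 19.001 × 3.6611 = 69.566 W.
P_in = P_out/η = 69.566/0.939 = 74.085 W.
I_in = P_in/V_in = 74.085/240 = 0.309 A.

I_in ≈ 0.309 A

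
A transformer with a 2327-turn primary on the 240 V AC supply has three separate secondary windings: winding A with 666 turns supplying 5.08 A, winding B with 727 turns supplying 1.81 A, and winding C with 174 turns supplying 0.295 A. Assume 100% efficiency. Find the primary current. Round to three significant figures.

I_p ≈ 2.04 A

V_A = 240 × 666/2327 = 68.689 V; V_B = 240 × 727/2327 = 74.981 V; V_C = 240 × 174/2327 = 17.946 V.
P_out = V_A I_A + V_B I_B + V_C I_C = 68.689×5.08 + 74.981×1.81 + 17.946×0.295 = 348.94 + 135.71 + 5.2940 = 489.95 W.
Ideal ⇒ P_in = P_out, so I_p = P_out/V_p = 489.95/240 = 2.04 A.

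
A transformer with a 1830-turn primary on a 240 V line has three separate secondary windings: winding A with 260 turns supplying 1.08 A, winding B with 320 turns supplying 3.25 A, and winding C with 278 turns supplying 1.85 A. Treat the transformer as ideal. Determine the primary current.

V_A = 240 × 260/1830 = 34.098 V; V_B = 240 × 320/1830 = 41.967 V; V_C = 240 × 278/1830 = 36.459 V.
P_out = V_A I_A + V_B I_B + V_C I_C = 34.098×1.08 + 41.967×3.25 + 36.459×1.85 = 36.826 + 136.39 + 67.449 = 240.67 W.
Ideal ⇒ P_in = P_out, so I_p = P_out/V_p = 240.67/240 = 1.00 A.

I_p ≈ 1.00 A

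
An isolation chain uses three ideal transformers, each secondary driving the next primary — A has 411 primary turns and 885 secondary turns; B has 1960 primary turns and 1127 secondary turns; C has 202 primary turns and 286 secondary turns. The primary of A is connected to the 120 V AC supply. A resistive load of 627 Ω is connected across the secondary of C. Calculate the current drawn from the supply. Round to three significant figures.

I_supply ≈ 0.588 A

Secondary of A: V = 120.00 × 885/411 = 258.39 V.
Secondary of B: V = 258.39 × 1127/1960 = 148.58 V.
Secondary of C: V = 148.58 × 286/202 = 210.36 V.
I_load = 210.36/627 = 0.33550 A, so P_out = 210.36 × 0.33550 = 70.577 W.
All ideal ⇒ P_in = P_out, so I_supply = 70.577/120 = 0.588 A.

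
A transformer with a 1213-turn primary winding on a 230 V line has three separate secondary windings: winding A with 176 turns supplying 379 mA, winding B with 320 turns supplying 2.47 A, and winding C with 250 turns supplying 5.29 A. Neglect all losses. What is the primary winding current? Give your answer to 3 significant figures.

V_A = 230 × 176/1213 = 33.372 V; V_B = 230 × 320/1213 = 60.676 V; V_C = 230 × 250/1213 = 47.403 V.
P_out = V_A I_A + V_B I_B + V_C I_C = 33.372×0.379 + 60.676×2.47 + 47.403×5.29 = 12.648 + 149.87 + 250.76 = 413.28 W.
Ideal ⇒ P_in = P_out, so I_p = P_out/V_p = 413.28/230 = 1.80 A.

I_p ≈ 1.80 A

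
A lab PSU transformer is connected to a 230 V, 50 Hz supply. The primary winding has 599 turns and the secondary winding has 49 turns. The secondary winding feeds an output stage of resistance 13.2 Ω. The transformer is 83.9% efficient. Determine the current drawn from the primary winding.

I_p ≈ 0.139 A

V_s = 230 × 49/599 = 18.815 V.
I_s = V_s/R = 18.815/13.2 = 1.4254 A.
P_out = V_s I_s = 18.815 × 1.4254 = 26.818 W.
P_in = P_out/η = 26.818/0.839 = 31.964 W.
I_p = P_in/V_p = 31.964/230 = 0.139 A.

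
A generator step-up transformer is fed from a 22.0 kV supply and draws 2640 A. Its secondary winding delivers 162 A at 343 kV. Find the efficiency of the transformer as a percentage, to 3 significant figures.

P_in = 22000 × 2640 = 5.80800×10^7 W.
P_out = 343000 × 162 = 5.55660×10^7 W.
η = P_out/P_in = 5.55660×10^7/(5.80800×10^7) = 0.957.

η ≈ 95.7%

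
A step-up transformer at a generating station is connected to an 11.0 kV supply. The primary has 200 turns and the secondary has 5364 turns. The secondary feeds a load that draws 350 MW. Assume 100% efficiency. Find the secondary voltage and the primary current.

V_s = V_p × N_s/N_p = 11000 × 5364/200 = 295020 V.
I_s = P/V_s = 3.50×10^8/295020 = 1186.4 A.
I_p = I_s × N_s/N_p = 1186.4 × 5364/200 = 31800 A.

V_s ≈ 295000 V, I_p ≈ 31800 A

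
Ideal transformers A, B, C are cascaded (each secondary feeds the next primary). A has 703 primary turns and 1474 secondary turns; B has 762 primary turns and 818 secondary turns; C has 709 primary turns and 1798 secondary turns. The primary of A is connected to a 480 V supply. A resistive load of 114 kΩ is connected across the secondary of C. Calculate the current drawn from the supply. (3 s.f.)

After A: V = 480.00 × 1474/703 = 1006.4 V.
After B: V = 1006.4 × 818/762 = 1080.4 V.
After C: V = 1080.4 × 1798/709 = 2739.8 V.
I_load = 2739.8/114000 = 0.024034 A, so P_out = 2739.8 × 0.024034 = 65.848 W.
All ideal ⇒ P_in = P_out, so I_supply = 65.848/480 = 0.137 A.

I_supply ≈ 0.137 A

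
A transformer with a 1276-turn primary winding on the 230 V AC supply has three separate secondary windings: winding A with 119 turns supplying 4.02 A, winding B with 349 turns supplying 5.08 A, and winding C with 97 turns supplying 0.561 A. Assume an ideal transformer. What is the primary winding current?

I_p ≈ 1.81 A

V_A = 230 × 119/1276 = 21.450 V; V_B = 230 × 349/1276 = 62.908 V; V_C = 230 × 97/1276 = 17.484 V.
P_out = V_A I_A + V_B I_B + V_C I_C = 21.450×4.02 + 62.908×5.08 + 17.484×0.561 = 86.228 + 319.57 + 9.8087 = 415.61 W.
Ideal ⇒ P_in = P_out, so I_p = P_out/V_p = 415.61/230 = 1.81 A.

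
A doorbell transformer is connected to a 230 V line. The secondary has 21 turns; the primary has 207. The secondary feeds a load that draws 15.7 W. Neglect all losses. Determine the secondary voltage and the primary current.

V_s ≈ 23.3 V, I_p ≈ 0.0683 A

V_s = V_p × N_s/N_p = 230 × 21/207 = 23.333 V.
I_s = P/V_s = 15.7/23.333 = 0.67286 A.
I_p = I_s × N_s/N_p = 0.67286 × 21/207 = 0.0683 A.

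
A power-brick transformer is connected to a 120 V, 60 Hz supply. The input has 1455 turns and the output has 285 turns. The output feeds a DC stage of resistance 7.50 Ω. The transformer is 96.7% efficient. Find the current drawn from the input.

V_out = 120 × 285/1455 = 23.505 V.
I_out = V_out/R = 23.505/7.50 = 3.1340 A.
P_out = V_out I_out = 23.505 × 3.1340 = 73.666 W.
P_in = P_out/η = 73.666/0.967 = 76.180 W.
I_in = P_in/V_in = 76.180/120 = 0.635 A.

I_in ≈ 0.635 A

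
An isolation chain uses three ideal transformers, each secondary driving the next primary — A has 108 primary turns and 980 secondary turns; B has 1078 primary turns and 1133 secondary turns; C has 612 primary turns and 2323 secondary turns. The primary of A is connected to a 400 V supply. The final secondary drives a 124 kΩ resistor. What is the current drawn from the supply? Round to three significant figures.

Secondary of A: V = 400.00 × 980/108 = 3629.6 V.
Secondary of B: V = 3629.6 × 1133/1078 = 3814.8 V.
Secondary of C: V = 3814.8 × 2323/612 = 14480 V.
I_load = 14480/124000 = 0.11677 A, so P_out = 14480 × 0.11677 = 1690.9 W.
All ideal ⇒ P_in = P_out, so I_supply = 1690.9/400 = 4.23 A.

I_supply ≈ 4.23 A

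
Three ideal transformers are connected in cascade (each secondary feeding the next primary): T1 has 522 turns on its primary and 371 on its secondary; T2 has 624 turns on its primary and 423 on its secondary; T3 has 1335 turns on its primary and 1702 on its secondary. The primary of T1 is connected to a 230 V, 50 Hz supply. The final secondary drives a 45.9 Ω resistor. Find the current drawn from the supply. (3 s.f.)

After T1: V = 230.00 × 371/522 = 163.47 V.
After T2: V = 163.47 × 423/624 = 110.81 V.
After T3: V = 110.81 × 1702/1335 = 141.27 V.
I_load = 141.27/45.9 = 3.0779 A, so P_out = 141.27 × 3.0779 = 434.83 W.
All ideal ⇒ P_in = P_out, so I_supply = 434.83/230 = 1.89 A.

I_supply ≈ 1.89 A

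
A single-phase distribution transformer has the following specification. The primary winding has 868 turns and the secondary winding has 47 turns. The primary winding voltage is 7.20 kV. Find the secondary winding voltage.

V_s/V_p = N_s/N_p, so V_s = 7200 × 47/868 = 390 V.

V_s ≈ 390 V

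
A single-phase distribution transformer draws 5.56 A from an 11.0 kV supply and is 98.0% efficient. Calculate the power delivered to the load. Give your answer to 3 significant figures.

P_in = V_p I_p = 11000 × 5.56 = 61160 W.
P_out = η P_in = 0.980 × 61160 = 59900 W.

P_out ≈ 59900 W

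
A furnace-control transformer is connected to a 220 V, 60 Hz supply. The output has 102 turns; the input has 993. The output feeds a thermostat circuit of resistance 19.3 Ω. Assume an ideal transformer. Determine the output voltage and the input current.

V_out = V_in × N_out/N_in = 220 × 102/993 = 22.598 V.
I_out = V_out/R = 22.598/19.3 = 1.1709 A.
I_in = I_out × N_out/N_in = 1.1709 × 102/993 = 0.120 A.

V_out ≈ 22.6 V, I_in ≈ 0.120 A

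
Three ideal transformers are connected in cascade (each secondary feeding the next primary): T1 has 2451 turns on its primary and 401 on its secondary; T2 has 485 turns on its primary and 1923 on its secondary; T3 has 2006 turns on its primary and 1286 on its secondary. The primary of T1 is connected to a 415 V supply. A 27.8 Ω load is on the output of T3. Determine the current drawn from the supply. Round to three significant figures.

I_supply ≈ 2.58 A

After T1: V = 415.00 × 401/2451 = 67.897 V.
After T2: V = 67.897 × 1923/485 = 269.21 V.
After T3: V = 269.21 × 1286/2006 = 172.58 V.
I_load = 172.58/27.8 = 6.2080 A, so P_out = 172.58 × 6.2080 = 1071.4 W.
All ideal ⇒ P_in = P_out, so I_supply = 1071.4/415 = 2.58 A.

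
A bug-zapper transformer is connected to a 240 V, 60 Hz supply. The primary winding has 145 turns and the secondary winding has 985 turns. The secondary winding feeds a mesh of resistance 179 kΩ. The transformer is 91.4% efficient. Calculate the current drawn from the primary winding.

I_p ≈ 0.0677 A

V_s = 240 × 985/145 = 1630.3 V.
I_s = V_s/R = 1630.3/179000 = 0.0091081 A.
P_out = V_s I_s = 1630.3 × 0.0091081 = 14.849 W.
P_in = P_out/η = 14.849/0.914 = 16.246 W.
I_p = P_in/V_p = 16.246/240 = 0.0677 A.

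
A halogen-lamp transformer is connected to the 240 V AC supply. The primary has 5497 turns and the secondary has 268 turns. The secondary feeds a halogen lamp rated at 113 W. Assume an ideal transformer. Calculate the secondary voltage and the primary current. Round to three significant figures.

V_s = V_p × N_s/N_p = 240 × 268/5497 = 11.701 V.
I_s = P/V_s = 113/11.701 = 9.6574 A.
I_p = I_s × N_s/N_p = 9.6574 × 268/5497 = 0.471 A.

V_s ≈ 11.7 V, I_p ≈ 0.471 A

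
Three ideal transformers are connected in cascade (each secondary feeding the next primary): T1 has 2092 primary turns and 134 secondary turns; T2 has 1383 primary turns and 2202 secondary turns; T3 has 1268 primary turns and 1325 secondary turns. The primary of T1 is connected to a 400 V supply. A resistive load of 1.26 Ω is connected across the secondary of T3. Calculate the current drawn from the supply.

After T1: V = 400.00 × 134/2092 = 25.621 V.
After T2: V = 25.621 × 2202/1383 = 40.794 V.
After T3: V = 40.794 × 1325/1268 = 42.628 V.
I_load = 42.628/1.26 = 33.832 A, so P_out = 42.628 × 33.832 = 1442.2 W.
All ideal ⇒ P_in = P_out, so I_supply = 1442.2/400 = 3.61 A.

I_supply ≈ 3.61 A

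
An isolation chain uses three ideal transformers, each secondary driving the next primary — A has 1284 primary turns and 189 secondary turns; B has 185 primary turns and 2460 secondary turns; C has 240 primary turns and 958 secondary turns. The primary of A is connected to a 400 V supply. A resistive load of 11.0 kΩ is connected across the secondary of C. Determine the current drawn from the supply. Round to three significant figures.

I_supply ≈ 2.22 A

After A: V = 400.00 × 189/1284 = 58.879 V.
After B: V = 58.879 × 2460/185 = 782.92 V.
After C: V = 782.92 × 958/240 = 3125.2 V.
I_load = 3125.2/11000 = 0.28411 A, so P_out = 3125.2 × 0.28411 = 887.88 W.
All ideal ⇒ P_in = P_out, so I_supply = 887.88/400 = 2.22 A.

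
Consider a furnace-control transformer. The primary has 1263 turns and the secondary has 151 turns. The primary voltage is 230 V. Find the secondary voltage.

V_s/V_p = N_s/N_p, so V_s = 230 × 151/1263 = 27.5 V.

V_s ≈ 27.5 V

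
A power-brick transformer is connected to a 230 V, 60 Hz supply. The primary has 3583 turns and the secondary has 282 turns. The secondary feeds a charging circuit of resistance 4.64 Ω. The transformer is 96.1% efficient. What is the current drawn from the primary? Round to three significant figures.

I_p ≈ 0.320 A

V_s = 230 × 282/3583 = 18.102 V.
I_s = V_s/R = 18.102/4.64 = 3.9013 A.
P_out = V_s I_s = 18.102 × 3.9013 = 70.622 W.
P_in = P_out/η = 70.622/0.961 = 73.488 W.
I_p = P_in/V_p = 73.488/230 = 0.320 A.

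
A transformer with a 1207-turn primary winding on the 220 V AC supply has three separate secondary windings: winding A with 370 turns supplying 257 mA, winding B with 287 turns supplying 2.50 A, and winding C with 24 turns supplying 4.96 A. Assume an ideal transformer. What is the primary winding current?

V_A = 220 × 370/1207 = 67.440 V; V_B = 220 × 287/1207 = 52.312 V; V_C = 220 × 24/1207 = 4.3745 V.
P_out = V_A I_A + V_B I_B + V_C I_C = 67.440×0.257 + 52.312×2.50 + 4.3745×4.96 = 17.332 + 130.78 + 21.697 = 169.81 W.
Ideal ⇒ P_in = P_out, so I_p = P_out/V_p = 169.81/220 = 0.772 A.

I_p ≈ 0.772 A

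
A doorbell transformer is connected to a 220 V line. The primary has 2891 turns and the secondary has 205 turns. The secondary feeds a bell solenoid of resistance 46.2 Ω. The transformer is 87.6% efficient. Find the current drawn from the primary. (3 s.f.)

I_p ≈ 0.0273 A

V_s = 220 × 205/2891 = 15.600 V.
I_s = V_s/R = 15.600/46.2 = 0.33767 A.
P_out = V_s I_s = 15.600 × 0.33767 = 5.2676 W.
P_in = P_out/η = 5.2676/0.876 = 6.0133 W.
I_p = P_in/V_p = 6.0133/220 = 0.0273 A.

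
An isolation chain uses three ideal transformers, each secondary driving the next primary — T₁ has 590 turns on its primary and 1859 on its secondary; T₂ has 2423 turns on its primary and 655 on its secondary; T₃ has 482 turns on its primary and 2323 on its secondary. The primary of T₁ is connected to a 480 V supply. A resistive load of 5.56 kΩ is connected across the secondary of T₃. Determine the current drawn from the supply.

I_supply ≈ 1.45 A

After T₁: V = 480.00 × 1859/590 = 1512.4 V.
After T₂: V = 1512.4 × 655/2423 = 408.84 V.
After T₃: V = 408.84 × 2323/482 = 1970.4 V.
I_load = 1970.4/5560 = 0.35439 A, so P_out = 1970.4 × 0.35439 = 698.30 W.
All ideal ⇒ P_in = P_out, so I_supply = 698.30/480 = 1.45 A.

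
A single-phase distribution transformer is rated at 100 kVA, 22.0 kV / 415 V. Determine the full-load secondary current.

I_s ≈ 241 A

I_s = S/V_s = 100000/415 = 241 A.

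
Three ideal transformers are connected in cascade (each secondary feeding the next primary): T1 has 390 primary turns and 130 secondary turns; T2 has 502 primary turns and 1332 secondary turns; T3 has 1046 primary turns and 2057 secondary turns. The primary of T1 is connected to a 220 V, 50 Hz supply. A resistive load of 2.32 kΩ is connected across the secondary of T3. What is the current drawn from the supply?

After T1: V = 220.00 × 130/390 = 73.333 V.
After T2: V = 73.333 × 1332/502 = 194.58 V.
After T3: V = 194.58 × 2057/1046 = 382.65 V.
I_load = 382.65/2320 = 0.16494 A, so P_out = 382.65 × 0.16494 = 63.113 W.
All ideal ⇒ P_in = P_out, so I_supply = 63.113/220 = 0.287 A.

I_supply ≈ 0.287 A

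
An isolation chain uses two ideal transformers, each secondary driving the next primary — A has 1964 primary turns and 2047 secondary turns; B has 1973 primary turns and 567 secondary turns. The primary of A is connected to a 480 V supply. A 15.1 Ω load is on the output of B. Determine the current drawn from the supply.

Secondary of A: V = 480.00 × 2047/1964 = 500.29 V.
Secondary of B: V = 500.29 × 567/1973 = 143.77 V.
I_load = 143.77/15.1 = 9.5213 A, so P_out = 143.77 × 9.5213 = 1368.9 W.
All ideal ⇒ P_in = P_out, so I_supply = 1368.9/480 = 2.85 A.

I_supply ≈ 2.85 A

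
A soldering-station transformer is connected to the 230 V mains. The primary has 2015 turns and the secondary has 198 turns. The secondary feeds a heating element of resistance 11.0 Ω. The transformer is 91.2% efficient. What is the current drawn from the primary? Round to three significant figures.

I_p ≈ 0.221 A

V_s = 230 × 198/2015 = 22.600 V.
I_s = V_s/R = 22.600/11.0 = 2.0546 A.
P_out = V_s I_s = 22.600 × 2.0546 = 46.435 W.
P_in = P_out/η = 46.435/0.912 = 50.915 W.
I_p = P_in/V_p = 50.915/230 = 0.221 A.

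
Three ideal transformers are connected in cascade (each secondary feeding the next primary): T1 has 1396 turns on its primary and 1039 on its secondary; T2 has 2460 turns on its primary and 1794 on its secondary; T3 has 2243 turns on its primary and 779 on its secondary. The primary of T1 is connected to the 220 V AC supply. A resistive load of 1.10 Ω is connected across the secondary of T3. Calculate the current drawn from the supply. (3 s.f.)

Secondary of T1: V = 220.00 × 1039/1396 = 163.74 V.
Secondary of T2: V = 163.74 × 1794/2460 = 119.41 V.
Secondary of T3: V = 119.41 × 779/2243 = 41.471 V.
I_load = 41.471/1.10 = 37.701 A, so P_out = 41.471 × 37.701 = 1563.5 W.
All ideal ⇒ P_in = P_out, so I_supply = 1563.5/220 = 7.11 A.

I_supply ≈ 7.11 A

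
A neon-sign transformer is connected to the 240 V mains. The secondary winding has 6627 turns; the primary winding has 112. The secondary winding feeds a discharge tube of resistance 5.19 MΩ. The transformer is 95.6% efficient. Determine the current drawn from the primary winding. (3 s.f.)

V_s = 240 × 6627/112 = 14201 V.
I_s = V_s/R = 14201/(5.19×10^6) = 0.0027362 A.
P_out = V_s I_s = 14201 × 0.0027362 = 38.856 W.
P_in = P_out/η = 38.856/0.956 = 40.644 W.
I_p = P_in/V_p = 40.644/240 = 0.169 A.

I_p ≈ 0.169 A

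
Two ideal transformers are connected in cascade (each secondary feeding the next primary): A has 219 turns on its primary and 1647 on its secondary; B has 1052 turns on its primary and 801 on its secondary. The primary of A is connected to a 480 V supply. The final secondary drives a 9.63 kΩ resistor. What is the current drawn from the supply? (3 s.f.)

Secondary of A: V = 480.00 × 1647/219 = 3609.9 V.
Secondary of B: V = 3609.9 × 801/1052 = 2748.6 V.
I_load = 2748.6/9630 = 0.28542 A, so P_out = 2748.6 × 0.28542 = 784.49 W.
All ideal ⇒ P_in = P_out, so I_supply = 784.49/480 = 1.63 A.

I_supply ≈ 1.63 A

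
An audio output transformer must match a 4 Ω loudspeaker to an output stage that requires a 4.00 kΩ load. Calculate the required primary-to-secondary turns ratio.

N_p/N_s ≈ 31.6

Z_p/Z_s = (N_p/N_s)², so N_p/N_s = √(4000/4) = √1000 = 31.6.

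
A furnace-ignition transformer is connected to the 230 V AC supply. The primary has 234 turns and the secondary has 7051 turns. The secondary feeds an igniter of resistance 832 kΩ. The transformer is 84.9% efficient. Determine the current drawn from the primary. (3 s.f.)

I_p ≈ 0.296 A

V_s = 230 × 7051/234 = 6930.5 V.
I_s = V_s/R = 6930.5/832000 = 0.0083299 A.
P_out = V_s I_s = 6930.5 × 0.0083299 = 57.730 W.
P_in = P_out/η = 57.730/0.849 = 67.998 W.
I_p = P_in/V_p = 67.998/230 = 0.296 A.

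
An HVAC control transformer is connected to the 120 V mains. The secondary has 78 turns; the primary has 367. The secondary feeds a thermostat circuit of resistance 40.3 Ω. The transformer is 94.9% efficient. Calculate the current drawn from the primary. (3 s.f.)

V_s = 120 × 78/367 = 25.504 V.
I_s = V_s/R = 25.504/40.3 = 0.63286 A.
P_out = V_s I_s = 25.504 × 0.63286 = 16.140 W.
P_in = P_out/η = 16.140/0.949 = 17.008 W.
I_p = P_in/V_p = 17.008/120 = 0.142 A.

I_p ≈ 0.142 A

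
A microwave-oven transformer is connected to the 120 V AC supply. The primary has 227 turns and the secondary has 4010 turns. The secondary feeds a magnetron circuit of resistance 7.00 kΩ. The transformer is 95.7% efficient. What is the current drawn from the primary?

I_p ≈ 5.59 A

V_s = 120 × 4010/227 = 2119.8 V.
I_s = V_s/R = 2119.8/7000 = 0.30283 A.
P_out = V_s I_s = 2119.8 × 0.30283 = 641.95 W.
P_in = P_out/η = 641.95/0.957 = 670.79 W.
I_p = P_in/V_p = 670.79/120 = 5.59 A.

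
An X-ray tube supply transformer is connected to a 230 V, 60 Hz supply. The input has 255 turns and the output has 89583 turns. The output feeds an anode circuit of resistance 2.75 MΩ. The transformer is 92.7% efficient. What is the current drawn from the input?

I_in ≈ 11.1 A

V_out = 230 × 89583/255 = 80800 V.
I_out = V_out/R = 80800/(2.75×10^6) = 0.029382 A.
P_out = V_out I_out = 80800 × 0.029382 = 2374.1 W.
P_in = P_out/η = 2374.1/0.927 = 2561.0 W.
I_in = P_in/V_in = 2561.0/230 = 11.1 A.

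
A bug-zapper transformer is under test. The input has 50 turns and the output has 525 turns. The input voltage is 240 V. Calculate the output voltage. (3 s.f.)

V_out/V_in = N_out/N_in, so V_out = 240 × 525/50 = 2520 V.

V_out ≈ 2520 V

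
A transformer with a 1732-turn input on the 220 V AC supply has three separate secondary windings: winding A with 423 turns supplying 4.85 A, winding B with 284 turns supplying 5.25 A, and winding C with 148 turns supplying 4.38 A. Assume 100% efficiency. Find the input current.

V_A = 220 × 423/1732 = 53.730 V; V_B = 220 × 284/1732 = 36.074 V; V_C = 220 × 148/1732 = 18.799 V.
P_out = V_A I_A + V_B I_B + V_C I_C = 53.730×4.85 + 36.074×5.25 + 18.799×4.38 = 260.59 + 189.39 + 82.340 = 532.32 W.
Ideal ⇒ P_in = P_out, so I_in = P_out/V_in = 532.32/220 = 2.42 A.

I_in ≈ 2.42 A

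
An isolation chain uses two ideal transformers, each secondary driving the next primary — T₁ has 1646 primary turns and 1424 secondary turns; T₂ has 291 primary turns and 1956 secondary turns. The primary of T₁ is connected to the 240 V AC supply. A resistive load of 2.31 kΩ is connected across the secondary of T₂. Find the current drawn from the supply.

After T₁: V = 240.00 × 1424/1646 = 207.63 V.
After T₂: V = 207.63 × 1956/291 = 1395.6 V.
I_load = 1395.6/2310 = 0.60416 A, so P_out = 1395.6 × 0.60416 = 843.18 W.
All ideal ⇒ P_in = P_out, so I_supply = 843.18/240 = 3.51 A.

I_supply ≈ 3.51 A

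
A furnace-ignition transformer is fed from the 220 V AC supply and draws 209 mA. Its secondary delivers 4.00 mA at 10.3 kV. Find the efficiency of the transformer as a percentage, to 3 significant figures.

η ≈ 89.6%

P_in = 220 × 0.209 = 45.9800 W.
P_out = 10300 × 0.00400 = 41.2000 W.
η = P_out/P_in = 41.2000/45.9800 = 0.896.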